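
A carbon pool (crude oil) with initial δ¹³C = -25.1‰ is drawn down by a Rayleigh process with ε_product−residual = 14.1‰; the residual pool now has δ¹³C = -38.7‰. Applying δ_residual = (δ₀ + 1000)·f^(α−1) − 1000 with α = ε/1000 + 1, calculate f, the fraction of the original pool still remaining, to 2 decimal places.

0.37

α − 1 = ε/1000 = 0.0141
(δ_res + 1000)/(δ₀ + 1000) = (-38.7 + 1000)/(-25.1 + 1000) = 961.3/974.9 = 0.986050
f = 0.986050^(1/0.0141) = exp(ln(0.986050)/0.0141) = exp(-0.01405/0.0141)
f = exp(-0.9963) = 0.3692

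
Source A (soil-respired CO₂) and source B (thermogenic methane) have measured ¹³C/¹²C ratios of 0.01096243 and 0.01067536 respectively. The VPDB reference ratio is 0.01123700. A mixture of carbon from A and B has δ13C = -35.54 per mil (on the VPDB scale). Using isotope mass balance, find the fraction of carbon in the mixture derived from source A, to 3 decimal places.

δ_A = (0.01096243/0.01123700 − 1)×1000 = (0.975566 − 1)×1000 = -24.434 per mil
δ_B = (0.01067536/0.01123700 − 1)×1000 = (0.950019 − 1)×1000 = -49.981 per mil
f_A = (δ_mix − δ_B)/(δ_A − δ_B) = (-35.54 − (-49.981))/(-24.434 − (-49.981))
f_A = 14.441 / 25.547 = 0.5653

0.565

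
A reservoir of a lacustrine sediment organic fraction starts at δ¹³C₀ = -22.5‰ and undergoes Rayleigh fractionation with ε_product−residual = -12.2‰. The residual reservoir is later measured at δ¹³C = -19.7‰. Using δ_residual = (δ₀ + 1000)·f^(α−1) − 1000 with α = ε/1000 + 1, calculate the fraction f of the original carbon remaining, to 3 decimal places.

α − 1 = ε/1000 = -0.0122
(δ_res + 1000)/(δ₀ + 1000) = (-19.7 + 1000)/(-22.5 + 1000) = 980.3/977.5 = 1.002864
f = 1.002864^(1/-0.0122) = exp(ln(1.002864)/-0.0122) = exp(0.00286/-0.0122)
f = exp(-0.2345) = 0.7910

0.791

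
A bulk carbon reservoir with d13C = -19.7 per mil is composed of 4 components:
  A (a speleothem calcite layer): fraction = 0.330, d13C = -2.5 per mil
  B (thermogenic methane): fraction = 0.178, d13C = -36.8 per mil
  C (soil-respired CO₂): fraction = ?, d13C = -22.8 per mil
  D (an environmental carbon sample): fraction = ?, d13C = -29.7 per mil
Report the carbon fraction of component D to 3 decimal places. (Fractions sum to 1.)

Let f_D and f_C be the unknown fractions; fractions sum to 1 so f_D + f_C = 0.492.
Mass balance: Σ fᵢ·δᵢ = δ_bulk ⇒ f_D·(-29.7) + f_C·(-22.8) = -19.7 − (-7.375) = -12.325
Substitute f_C = 0.492 − f_D:
f_D·(-29.7 − -22.8) = -12.325 − 0.492×(-22.8) = -1.107
f_D = -1.107 / -6.9 = 0.1604

0.160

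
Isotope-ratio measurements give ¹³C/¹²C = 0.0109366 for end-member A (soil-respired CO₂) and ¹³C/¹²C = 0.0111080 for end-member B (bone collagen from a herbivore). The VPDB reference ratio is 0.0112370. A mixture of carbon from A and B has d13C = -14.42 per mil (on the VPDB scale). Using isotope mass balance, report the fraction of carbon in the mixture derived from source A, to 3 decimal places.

0.193

δ_A = (0.0109366/0.0112370 − 1)×1000 = (0.973267 − 1)×1000 = -26.733 per mil
δ_B = (0.0111080/0.0112370 − 1)×1000 = (0.988520 − 1)×1000 = -11.480 per mil
f_A = (δ_mix − δ_B)/(δ_A − δ_B) = (-14.42 − (-11.480))/(-26.733 − (-11.480))
f_A = -2.940 / -15.253 = 0.1928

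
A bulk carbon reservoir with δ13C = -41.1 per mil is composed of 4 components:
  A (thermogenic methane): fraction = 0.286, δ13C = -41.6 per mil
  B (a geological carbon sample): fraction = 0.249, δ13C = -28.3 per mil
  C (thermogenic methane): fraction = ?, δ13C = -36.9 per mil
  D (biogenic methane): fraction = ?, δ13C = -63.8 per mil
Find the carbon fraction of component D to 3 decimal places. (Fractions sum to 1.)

Let f_D and f_C be the unknown fractions; fractions sum to 1 so f_D + f_C = 0.465.
Mass balance: Σ fᵢ·δᵢ = δ_bulk ⇒ f_D·(-63.8) + f_C·(-36.9) = -41.1 − (-18.944) = -22.156
Substitute f_C = 0.465 − f_D:
f_D·(-63.8 − -36.9) = -22.156 − 0.465×(-36.9) = -4.997
f_D = -4.997 / -26.9 = 0.1858

0.186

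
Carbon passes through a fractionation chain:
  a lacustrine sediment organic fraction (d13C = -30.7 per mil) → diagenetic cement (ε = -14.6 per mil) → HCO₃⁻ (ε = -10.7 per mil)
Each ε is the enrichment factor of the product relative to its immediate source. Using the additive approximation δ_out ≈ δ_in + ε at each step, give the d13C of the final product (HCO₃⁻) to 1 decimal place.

step 1: δ ≈ -30.7 + (-14.6) = -45.3 per mil
step 2: δ ≈ -45.3 + (-10.7) = -56.0 per mil

-56.0 per mil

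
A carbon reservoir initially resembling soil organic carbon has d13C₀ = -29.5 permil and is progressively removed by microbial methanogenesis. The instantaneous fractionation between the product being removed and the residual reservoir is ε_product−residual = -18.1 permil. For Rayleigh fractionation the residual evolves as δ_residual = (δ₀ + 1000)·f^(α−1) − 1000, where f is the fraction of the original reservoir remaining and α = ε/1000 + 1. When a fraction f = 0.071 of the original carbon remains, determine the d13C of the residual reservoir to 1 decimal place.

Rayleigh residual: δ_res = (δ₀ + 1000)·f^(α−1) − 1000
α = ε/1000 + 1 = 0.98190, so α − 1 = -0.01810
f^(α−1) = 0.071^(-0.01810) = 1.049040
δ_res = (-29.5 + 1000) × 1.049040 − 1000 = 1018.094 − 1000 = 18.09 permil

18.1 permil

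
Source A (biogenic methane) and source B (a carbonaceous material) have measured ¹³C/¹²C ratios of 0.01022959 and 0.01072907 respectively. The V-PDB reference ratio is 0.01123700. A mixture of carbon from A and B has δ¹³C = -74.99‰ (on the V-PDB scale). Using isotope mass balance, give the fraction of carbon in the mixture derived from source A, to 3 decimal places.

0.670

δ_A = (0.01022959/0.01123700 − 1)×1000 = (0.910349 − 1)×1000 = -89.651‰
δ_B = (0.01072907/0.01123700 − 1)×1000 = (0.954798 − 1)×1000 = -45.202‰
f_A = (δ_mix − δ_B)/(δ_A − δ_B) = (-74.99 − (-45.202))/(-89.651 − (-45.202))
f_A = -29.788 / -44.450 = 0.6702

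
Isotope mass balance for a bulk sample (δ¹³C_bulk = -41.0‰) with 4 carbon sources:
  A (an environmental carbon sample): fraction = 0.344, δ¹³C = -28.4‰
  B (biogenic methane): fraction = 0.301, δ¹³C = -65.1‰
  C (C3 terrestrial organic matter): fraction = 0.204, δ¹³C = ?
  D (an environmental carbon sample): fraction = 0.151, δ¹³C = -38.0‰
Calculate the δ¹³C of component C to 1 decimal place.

Isotope mass balance: δ_bulk = Σ fᵢ·δᵢ.
-41.0 = 0.344×(-28.4) + 0.301×(-65.1) + 0.204×δ_C + 0.151×(-38.0)
0.204·δ_C = -41.0 − (-35.103) = -5.897
δ_C = -5.897 / 0.204 = -28.91‰

-28.9‰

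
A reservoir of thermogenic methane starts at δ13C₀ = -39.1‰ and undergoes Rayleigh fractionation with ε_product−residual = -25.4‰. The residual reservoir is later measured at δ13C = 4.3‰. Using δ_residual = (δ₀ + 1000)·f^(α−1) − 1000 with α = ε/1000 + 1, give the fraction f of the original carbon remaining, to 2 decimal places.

0.18

α − 1 = ε/1000 = -0.0254
(δ_res + 1000)/(δ₀ + 1000) = (4.3 + 1000)/(-39.1 + 1000) = 1004.3/960.9 = 1.045166
f = 1.045166^(1/-0.0254) = exp(ln(1.045166)/-0.0254) = exp(0.04418/-0.0254)
f = exp(-1.7392) = 0.1757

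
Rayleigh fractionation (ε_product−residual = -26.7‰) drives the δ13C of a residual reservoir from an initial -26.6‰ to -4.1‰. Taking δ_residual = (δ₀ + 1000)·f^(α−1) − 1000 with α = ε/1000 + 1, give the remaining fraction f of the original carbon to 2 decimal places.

α − 1 = ε/1000 = -0.0267
(δ_res + 1000)/(δ₀ + 1000) = (-4.1 + 1000)/(-26.6 + 1000) = 995.9/973.4 = 1.023115
f = 1.023115^(1/-0.0267) = exp(ln(1.023115)/-0.0267) = exp(0.02285/-0.0267)
f = exp(-0.8559) = 0.4249

0.42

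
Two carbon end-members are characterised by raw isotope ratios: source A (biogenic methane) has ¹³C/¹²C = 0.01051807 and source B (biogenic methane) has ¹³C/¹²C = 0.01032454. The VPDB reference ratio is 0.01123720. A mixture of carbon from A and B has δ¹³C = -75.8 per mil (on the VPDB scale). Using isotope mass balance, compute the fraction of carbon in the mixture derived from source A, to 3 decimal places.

0.315

δ_A = (0.01051807/0.01123720 − 1)×1000 = (0.936005 − 1)×1000 = -63.995 per mil
δ_B = (0.01032454/0.01123720 − 1)×1000 = (0.918782 − 1)×1000 = -81.218 per mil
f_A = (δ_mix − δ_B)/(δ_A − δ_B) = (-75.8 − (-81.218))/(-63.995 − (-81.218))
f_A = 5.418 / 17.222 = 0.3146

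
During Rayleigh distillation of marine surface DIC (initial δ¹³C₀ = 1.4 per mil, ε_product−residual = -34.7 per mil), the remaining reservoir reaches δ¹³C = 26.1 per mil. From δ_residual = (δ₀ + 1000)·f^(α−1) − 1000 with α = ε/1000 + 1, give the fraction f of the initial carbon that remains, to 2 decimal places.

α − 1 = ε/1000 = -0.0347
(δ_res + 1000)/(δ₀ + 1000) = (26.1 + 1000)/(1.4 + 1000) = 1026.1/1001.4 = 1.024665
f = 1.024665^(1/-0.0347) = exp(ln(1.024665)/-0.0347) = exp(0.02437/-0.0347)
f = exp(-0.7022) = 0.4955

0.50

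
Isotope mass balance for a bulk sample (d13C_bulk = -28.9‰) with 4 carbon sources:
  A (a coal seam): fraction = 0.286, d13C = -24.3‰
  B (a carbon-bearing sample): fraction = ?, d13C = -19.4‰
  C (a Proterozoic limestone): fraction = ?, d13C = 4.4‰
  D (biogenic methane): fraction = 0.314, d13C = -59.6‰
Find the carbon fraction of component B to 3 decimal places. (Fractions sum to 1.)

0.210

Let f_B and f_C be the unknown fractions; fractions sum to 1 so f_B + f_C = 0.400.
Mass balance: Σ fᵢ·δᵢ = δ_bulk ⇒ f_B·(-19.4) + f_C·(4.4) = -28.9 − (-25.664) = -3.236
Substitute f_C = 0.400 − f_B:
f_B·(-19.4 − 4.4) = -3.236 − 0.400×(4.4) = -4.996
f_B = -4.996 / -23.8 = 0.2099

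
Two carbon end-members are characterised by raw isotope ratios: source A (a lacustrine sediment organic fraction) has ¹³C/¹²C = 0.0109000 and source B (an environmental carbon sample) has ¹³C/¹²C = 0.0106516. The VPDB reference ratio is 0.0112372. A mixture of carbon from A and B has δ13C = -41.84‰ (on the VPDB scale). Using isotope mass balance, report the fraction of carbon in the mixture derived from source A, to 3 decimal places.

δ_A = (0.0109000/0.0112372 − 1)×1000 = (0.969993 − 1)×1000 = -30.007‰
δ_B = (0.0106516/0.0112372 − 1)×1000 = (0.947887 − 1)×1000 = -52.113‰
f_A = (δ_mix − δ_B)/(δ_A − δ_B) = (-41.84 − (-52.113))/(-30.007 − (-52.113))
f_A = 10.273 / 22.105 = 0.4647

0.465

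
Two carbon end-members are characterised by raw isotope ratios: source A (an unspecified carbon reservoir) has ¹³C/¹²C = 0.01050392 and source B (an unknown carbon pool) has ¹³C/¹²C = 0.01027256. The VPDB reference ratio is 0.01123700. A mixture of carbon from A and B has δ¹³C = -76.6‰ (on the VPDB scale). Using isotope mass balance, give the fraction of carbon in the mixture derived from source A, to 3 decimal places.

δ_A = (0.01050392/0.01123700 − 1)×1000 = (0.934762 − 1)×1000 = -65.238‰
δ_B = (0.01027256/0.01123700 − 1)×1000 = (0.914173 − 1)×1000 = -85.827‰
f_A = (δ_mix − δ_B)/(δ_A − δ_B) = (-76.6 − (-85.827))/(-65.238 − (-85.827))
f_A = 9.227 / 20.589 = 0.4482

0.448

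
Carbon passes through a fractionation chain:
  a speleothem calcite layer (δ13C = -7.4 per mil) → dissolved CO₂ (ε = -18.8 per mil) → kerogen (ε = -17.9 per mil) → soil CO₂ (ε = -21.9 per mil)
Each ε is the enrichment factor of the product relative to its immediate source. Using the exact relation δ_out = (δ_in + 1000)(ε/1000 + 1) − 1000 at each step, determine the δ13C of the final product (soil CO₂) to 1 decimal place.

step 1: δ = (-7.40 + 1000)·(-18.8/1000 + 1) − 1000 = -26.06 per mil
step 2: δ = (-26.06 + 1000)·(-17.9/1000 + 1) − 1000 = -43.49 per mil
step 3: δ = (-43.49 + 1000)·(-21.9/1000 + 1) − 1000 = -64.44 per mil

-64.4 per mil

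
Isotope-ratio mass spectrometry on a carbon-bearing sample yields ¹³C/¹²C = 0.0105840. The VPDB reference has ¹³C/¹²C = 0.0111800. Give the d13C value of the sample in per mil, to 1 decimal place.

-53.3 per mil

d13C = (R_sample / R_standard − 1) × 1000
R_sample / R_standard = 0.0105840 / 0.0111800 = 0.946691
d13C = (0.946691 − 1) × 1000 = -53.31 per mil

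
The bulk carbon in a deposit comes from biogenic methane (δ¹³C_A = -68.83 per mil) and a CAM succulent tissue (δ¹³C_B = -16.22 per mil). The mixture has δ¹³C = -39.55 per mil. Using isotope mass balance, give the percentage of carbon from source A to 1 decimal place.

δ_mix = f_A·δ_A + (1 − f_A)·δ_B  ⇒  f_A = (δ_mix − δ_B)/(δ_A − δ_B)
f_A = (-39.55 − (-16.22)) / (-68.83 − (-16.22))
f_A = -23.33 / -52.61 = 0.4435

44.3%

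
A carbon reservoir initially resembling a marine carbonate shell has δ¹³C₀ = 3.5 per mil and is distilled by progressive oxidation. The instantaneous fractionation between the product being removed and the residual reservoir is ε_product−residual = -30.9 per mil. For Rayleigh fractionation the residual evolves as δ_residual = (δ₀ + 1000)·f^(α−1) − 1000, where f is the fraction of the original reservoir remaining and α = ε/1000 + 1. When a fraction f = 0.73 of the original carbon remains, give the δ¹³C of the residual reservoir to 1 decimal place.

Rayleigh residual: δ_res = (δ₀ + 1000)·f^(α−1) − 1000
α = ε/1000 + 1 = 0.96910, so α − 1 = -0.03090
f^(α−1) = 0.73^(-0.03090) = 1.009772
δ_res = (3.5 + 1000) × 1.009772 − 1000 = 1013.306 − 1000 = 13.31 per mil

13.3 per mil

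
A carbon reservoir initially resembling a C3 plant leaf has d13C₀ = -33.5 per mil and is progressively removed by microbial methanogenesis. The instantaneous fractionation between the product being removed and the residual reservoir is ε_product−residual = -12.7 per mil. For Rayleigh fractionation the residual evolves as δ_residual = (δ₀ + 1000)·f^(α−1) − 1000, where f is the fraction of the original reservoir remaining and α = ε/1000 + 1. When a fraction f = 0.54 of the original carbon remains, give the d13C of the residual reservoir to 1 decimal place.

Rayleigh residual: δ_res = (δ₀ + 1000)·f^(α−1) − 1000
α = ε/1000 + 1 = 0.98730, so α − 1 = -0.01270
f^(α−1) = 0.54^(-0.01270) = 1.007856
δ_res = (-33.5 + 1000) × 1.007856 − 1000 = 974.093 − 1000 = -25.91 per mil

-25.9 per mil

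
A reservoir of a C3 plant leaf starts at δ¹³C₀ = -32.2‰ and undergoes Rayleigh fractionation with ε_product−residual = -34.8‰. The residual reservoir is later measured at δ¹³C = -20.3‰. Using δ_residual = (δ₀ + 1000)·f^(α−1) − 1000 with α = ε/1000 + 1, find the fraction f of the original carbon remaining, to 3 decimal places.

0.704

α − 1 = ε/1000 = -0.0348
(δ_res + 1000)/(δ₀ + 1000) = (-20.3 + 1000)/(-32.2 + 1000) = 979.7/967.8 = 1.012296
f = 1.012296^(1/-0.0348) = exp(ln(1.012296)/-0.0348) = exp(0.01222/-0.0348)
f = exp(-0.3512) = 0.7039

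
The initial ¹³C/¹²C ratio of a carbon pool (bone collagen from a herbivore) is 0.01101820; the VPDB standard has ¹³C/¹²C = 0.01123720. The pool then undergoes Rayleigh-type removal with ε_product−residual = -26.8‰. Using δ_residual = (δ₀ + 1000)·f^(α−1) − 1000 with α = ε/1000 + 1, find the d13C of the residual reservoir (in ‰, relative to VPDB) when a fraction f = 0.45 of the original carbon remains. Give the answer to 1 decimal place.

δ₀ = (0.01101820/0.01123720 − 1)×1000 = (0.980511 − 1)×1000 = -19.489‰
α − 1 = ε/1000 = -0.0268
f^(α−1) = 0.45^(-0.0268) = 1.021631
δ_res = (-19.489 + 1000) × 1.021631 − 1000 = 1001.720 − 1000 = 1.72‰

1.7‰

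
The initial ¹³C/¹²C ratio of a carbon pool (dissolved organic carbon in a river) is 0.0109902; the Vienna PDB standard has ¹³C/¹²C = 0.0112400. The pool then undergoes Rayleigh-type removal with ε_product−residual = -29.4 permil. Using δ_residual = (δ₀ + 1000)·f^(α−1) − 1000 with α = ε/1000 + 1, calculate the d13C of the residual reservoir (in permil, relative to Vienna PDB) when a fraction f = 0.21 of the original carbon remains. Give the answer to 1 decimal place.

23.7 permil

δ₀ = (0.0109902/0.0112400 − 1)×1000 = (0.977776 − 1)×1000 = -22.224 permil
α − 1 = ε/1000 = -0.0294
f^(α−1) = 0.21^(-0.0294) = 1.046952
δ_res = (-22.224 + 1000) × 1.046952 − 1000 = 1023.684 − 1000 = 23.68 permil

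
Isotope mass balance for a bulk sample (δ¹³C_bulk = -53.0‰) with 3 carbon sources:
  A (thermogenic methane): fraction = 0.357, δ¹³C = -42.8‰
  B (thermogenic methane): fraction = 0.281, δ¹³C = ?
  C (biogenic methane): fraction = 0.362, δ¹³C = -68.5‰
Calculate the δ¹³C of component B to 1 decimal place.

-46.0‰

Isotope mass balance: δ_bulk = Σ fᵢ·δᵢ.
-53.0 = 0.357×(-42.8) + 0.281×δ_B + 0.362×(-68.5)
0.281·δ_B = -53.0 − (-40.077) = -12.923
δ_B = -12.923 / 0.281 = -45.99‰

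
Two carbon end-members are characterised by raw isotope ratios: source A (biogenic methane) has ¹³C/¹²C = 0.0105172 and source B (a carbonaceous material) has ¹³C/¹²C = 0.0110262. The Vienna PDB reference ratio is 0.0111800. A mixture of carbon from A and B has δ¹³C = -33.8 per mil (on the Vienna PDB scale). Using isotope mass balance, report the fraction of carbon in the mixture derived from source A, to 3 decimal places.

δ_A = (0.0105172/0.0111800 − 1)×1000 = (0.940716 − 1)×1000 = -59.284 per mil
δ_B = (0.0110262/0.0111800 − 1)×1000 = (0.986243 − 1)×1000 = -13.757 per mil
f_A = (δ_mix − δ_B)/(δ_A − δ_B) = (-33.8 − (-13.757))/(-59.284 − (-13.757))
f_A = -20.043 / -45.528 = 0.4402

0.440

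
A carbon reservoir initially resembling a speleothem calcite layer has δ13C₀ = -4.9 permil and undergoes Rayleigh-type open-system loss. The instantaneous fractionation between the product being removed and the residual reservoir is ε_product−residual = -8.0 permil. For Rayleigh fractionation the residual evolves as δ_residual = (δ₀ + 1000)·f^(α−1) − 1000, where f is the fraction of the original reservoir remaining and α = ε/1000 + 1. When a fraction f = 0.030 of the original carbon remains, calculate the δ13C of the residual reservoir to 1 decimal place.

23.4 permil

Rayleigh residual: δ_res = (δ₀ + 1000)·f^(α−1) − 1000
α = ε/1000 + 1 = 0.99200, so α − 1 = -0.00800
f^(α−1) = 0.030^(-0.00800) = 1.028450
δ_res = (-4.9 + 1000) × 1.028450 − 1000 = 1023.410 − 1000 = 23.41 permil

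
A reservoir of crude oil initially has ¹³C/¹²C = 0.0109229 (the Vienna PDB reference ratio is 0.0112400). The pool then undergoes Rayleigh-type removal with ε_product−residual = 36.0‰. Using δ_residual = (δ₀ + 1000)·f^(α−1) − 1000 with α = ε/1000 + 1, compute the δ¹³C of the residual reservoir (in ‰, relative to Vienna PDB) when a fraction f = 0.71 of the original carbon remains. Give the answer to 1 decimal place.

δ₀ = (0.0109229/0.0112400 − 1)×1000 = (0.971788 − 1)×1000 = -28.212‰
α − 1 = ε/1000 = 0.0360
f^(α−1) = 0.71^(0.0360) = 0.987746
δ_res = (-28.212 + 1000) × 0.987746 − 1000 = 959.880 − 1000 = -40.12‰

-40.1‰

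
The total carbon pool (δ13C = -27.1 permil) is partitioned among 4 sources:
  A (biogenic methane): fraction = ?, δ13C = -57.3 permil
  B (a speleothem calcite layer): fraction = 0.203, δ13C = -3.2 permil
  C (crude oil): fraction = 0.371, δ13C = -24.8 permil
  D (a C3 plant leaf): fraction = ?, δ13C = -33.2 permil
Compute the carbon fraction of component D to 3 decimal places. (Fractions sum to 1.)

0.297

Let f_D and f_A be the unknown fractions; fractions sum to 1 so f_D + f_A = 0.426.
Mass balance: Σ fᵢ·δᵢ = δ_bulk ⇒ f_D·(-33.2) + f_A·(-57.3) = -27.1 − (-9.850) = -17.250
Substitute f_A = 0.426 − f_D:
f_D·(-33.2 − -57.3) = -17.250 − 0.426×(-57.3) = 7.160
f_D = 7.160 / 24.1 = 0.2971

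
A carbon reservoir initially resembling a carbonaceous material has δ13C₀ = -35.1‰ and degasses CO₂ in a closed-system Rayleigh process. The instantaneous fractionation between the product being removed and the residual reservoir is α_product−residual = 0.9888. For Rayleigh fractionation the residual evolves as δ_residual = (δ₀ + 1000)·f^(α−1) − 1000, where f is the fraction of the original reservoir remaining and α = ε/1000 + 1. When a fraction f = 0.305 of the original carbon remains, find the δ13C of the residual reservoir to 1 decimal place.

-22.2‰

Rayleigh residual: δ_res = (δ₀ + 1000)·f^(α−1) − 1000
α − 1 = -0.01120
f^(α−1) = 0.305^(-0.01120) = 1.013388
δ_res = (-35.1 + 1000) × 1.013388 − 1000 = 977.818 − 1000 = -22.18‰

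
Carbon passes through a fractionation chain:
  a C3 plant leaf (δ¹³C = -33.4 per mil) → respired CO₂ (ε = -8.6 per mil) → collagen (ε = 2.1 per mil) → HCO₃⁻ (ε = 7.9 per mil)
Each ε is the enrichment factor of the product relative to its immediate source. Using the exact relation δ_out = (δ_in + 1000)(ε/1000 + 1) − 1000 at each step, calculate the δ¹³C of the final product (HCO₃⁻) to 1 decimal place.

step 1: δ = (-33.40 + 1000)·(-8.6/1000 + 1) − 1000 = -41.71 per mil
step 2: δ = (-41.71 + 1000)·(2.1/1000 + 1) − 1000 = -39.70 per mil
step 3: δ = (-39.70 + 1000)·(7.9/1000 + 1) − 1000 = -32.11 per mil

-32.1 per mil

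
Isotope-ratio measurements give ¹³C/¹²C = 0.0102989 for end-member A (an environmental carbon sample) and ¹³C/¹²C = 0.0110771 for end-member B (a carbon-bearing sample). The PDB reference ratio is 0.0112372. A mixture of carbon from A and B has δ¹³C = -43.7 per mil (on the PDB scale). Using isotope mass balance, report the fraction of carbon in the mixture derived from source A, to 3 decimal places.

0.425

δ_A = (0.0102989/0.0112372 − 1)×1000 = (0.916501 − 1)×1000 = -83.499 per mil
δ_B = (0.0110771/0.0112372 − 1)×1000 = (0.985753 − 1)×1000 = -14.247 per mil
f_A = (δ_mix − δ_B)/(δ_A − δ_B) = (-43.7 − (-14.247))/(-83.499 − (-14.247))
f_A = -29.453 / -69.252 = 0.4253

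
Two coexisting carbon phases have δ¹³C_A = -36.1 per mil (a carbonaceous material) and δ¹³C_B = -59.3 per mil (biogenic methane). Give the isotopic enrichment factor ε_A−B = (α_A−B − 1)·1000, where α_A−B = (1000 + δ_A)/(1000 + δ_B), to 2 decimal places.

α_A−B = (1000 + -36.1) / (1000 + -59.3) = 963.9 / 940.7 = 1.024662
ε_A−B = (1.024662 − 1) × 1000 = 24.662 per mil
(The approximation ε ≈ δ_A − δ_B would give 23.2 per mil.)

24.66 per mil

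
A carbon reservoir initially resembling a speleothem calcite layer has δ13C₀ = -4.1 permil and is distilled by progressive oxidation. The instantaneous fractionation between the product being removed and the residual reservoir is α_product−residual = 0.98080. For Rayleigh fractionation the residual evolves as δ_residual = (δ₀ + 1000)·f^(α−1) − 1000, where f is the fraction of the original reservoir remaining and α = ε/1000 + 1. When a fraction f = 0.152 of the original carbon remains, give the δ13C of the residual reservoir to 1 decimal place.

32.6 permil

Rayleigh residual: δ_res = (δ₀ + 1000)·f^(α−1) − 1000
α − 1 = -0.01920
f^(α−1) = 0.152^(-0.01920) = 1.036833
δ_res = (-4.1 + 1000) × 1.036833 − 1000 = 1032.581 − 1000 = 32.58 permil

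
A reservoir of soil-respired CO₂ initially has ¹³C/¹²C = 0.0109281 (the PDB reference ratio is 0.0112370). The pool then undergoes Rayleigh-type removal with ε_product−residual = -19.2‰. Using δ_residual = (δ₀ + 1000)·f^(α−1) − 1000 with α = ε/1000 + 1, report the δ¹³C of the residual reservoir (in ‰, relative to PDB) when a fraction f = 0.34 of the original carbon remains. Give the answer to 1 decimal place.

δ₀ = (0.0109281/0.0112370 − 1)×1000 = (0.972510 − 1)×1000 = -27.490‰
α − 1 = ε/1000 = -0.0192
f^(α−1) = 0.34^(-0.0192) = 1.020929
δ_res = (-27.490 + 1000) × 1.020929 − 1000 = 992.864 − 1000 = -7.14‰

-7.1‰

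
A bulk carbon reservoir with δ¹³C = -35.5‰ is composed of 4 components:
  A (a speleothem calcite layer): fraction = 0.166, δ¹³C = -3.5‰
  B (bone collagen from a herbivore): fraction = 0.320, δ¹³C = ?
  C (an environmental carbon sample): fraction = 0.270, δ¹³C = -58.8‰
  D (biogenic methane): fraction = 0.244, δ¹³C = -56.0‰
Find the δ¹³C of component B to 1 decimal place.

Isotope mass balance: δ_bulk = Σ fᵢ·δᵢ.
-35.5 = 0.166×(-3.5) + 0.320×δ_B + 0.270×(-58.8) + 0.244×(-56.0)
0.320·δ_B = -35.5 − (-30.121) = -5.379
δ_B = -5.379 / 0.320 = -16.81‰

-16.8‰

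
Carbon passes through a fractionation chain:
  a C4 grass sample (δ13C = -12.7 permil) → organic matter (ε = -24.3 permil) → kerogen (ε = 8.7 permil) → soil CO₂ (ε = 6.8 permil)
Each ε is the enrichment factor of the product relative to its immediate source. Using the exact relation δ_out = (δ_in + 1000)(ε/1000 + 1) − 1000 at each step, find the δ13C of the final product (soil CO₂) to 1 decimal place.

-21.7 permil

step 1: δ = (-12.70 + 1000)·(-24.3/1000 + 1) − 1000 = -36.69 permil
step 2: δ = (-36.69 + 1000)·(8.7/1000 + 1) − 1000 = -28.31 permil
step 3: δ = (-28.31 + 1000)·(6.8/1000 + 1) − 1000 = -21.70 permil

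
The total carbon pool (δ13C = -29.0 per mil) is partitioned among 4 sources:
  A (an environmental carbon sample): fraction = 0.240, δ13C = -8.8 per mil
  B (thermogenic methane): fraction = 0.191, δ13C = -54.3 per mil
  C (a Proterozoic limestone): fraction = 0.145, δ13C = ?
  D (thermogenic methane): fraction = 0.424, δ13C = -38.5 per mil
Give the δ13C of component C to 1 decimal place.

-1.3 per mil

Isotope mass balance: δ_bulk = Σ fᵢ·δᵢ.
-29.0 = 0.240×(-8.8) + 0.191×(-54.3) + 0.145×δ_C + 0.424×(-38.5)
0.145·δ_C = -29.0 − (-28.807) = -0.193
δ_C = -0.193 / 0.145 = -1.33 per mil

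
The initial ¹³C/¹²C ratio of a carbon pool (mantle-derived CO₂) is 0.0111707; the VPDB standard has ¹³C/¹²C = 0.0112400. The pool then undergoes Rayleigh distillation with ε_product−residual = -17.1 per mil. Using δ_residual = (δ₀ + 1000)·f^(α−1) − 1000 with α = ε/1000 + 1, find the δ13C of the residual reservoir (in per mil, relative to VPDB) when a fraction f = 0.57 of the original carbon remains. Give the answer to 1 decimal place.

3.4 per mil

δ₀ = (0.0111707/0.0112400 − 1)×1000 = (0.993835 − 1)×1000 = -6.165 per mil
α − 1 = ε/1000 = -0.0171
f^(α−1) = 0.57^(-0.0171) = 1.009659
δ_res = (-6.165 + 1000) × 1.009659 − 1000 = 1003.434 − 1000 = 3.43 per mil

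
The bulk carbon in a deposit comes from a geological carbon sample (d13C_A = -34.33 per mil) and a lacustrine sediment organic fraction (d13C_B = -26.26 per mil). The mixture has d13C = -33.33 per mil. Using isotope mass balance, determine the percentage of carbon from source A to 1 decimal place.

87.6%

δ_mix = f_A·δ_A + (1 − f_A)·δ_B  ⇒  f_A = (δ_mix − δ_B)/(δ_A − δ_B)
f_A = (-33.33 − (-26.26)) / (-34.33 − (-26.26))
f_A = -7.07 / -8.07 = 0.8761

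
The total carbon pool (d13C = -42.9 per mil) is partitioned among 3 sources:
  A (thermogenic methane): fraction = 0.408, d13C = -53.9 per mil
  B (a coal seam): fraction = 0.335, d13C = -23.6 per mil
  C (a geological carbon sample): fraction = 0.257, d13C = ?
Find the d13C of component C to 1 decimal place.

-50.6 per mil

Isotope mass balance: δ_bulk = Σ fᵢ·δᵢ.
-42.9 = 0.408×(-53.9) + 0.335×(-23.6) + 0.257×δ_C
0.257·δ_C = -42.9 − (-29.897) = -13.003
δ_C = -13.003 / 0.257 = -50.59 per mil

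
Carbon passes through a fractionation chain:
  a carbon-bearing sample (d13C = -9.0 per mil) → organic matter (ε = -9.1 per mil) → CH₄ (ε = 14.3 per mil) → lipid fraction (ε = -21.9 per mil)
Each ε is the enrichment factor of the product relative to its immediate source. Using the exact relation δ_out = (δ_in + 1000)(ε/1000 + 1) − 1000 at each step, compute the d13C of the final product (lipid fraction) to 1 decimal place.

-25.8 per mil

step 1: δ = (-9.00 + 1000)·(-9.1/1000 + 1) − 1000 = -18.02 per mil
step 2: δ = (-18.02 + 1000)·(14.3/1000 + 1) − 1000 = -3.98 per mil
step 3: δ = (-3.98 + 1000)·(-21.9/1000 + 1) − 1000 = -25.79 per mil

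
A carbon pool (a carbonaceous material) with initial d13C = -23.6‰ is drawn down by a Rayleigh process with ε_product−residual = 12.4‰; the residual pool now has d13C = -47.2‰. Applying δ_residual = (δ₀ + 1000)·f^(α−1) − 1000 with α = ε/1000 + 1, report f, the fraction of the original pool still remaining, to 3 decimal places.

α − 1 = ε/1000 = 0.0124
(δ_res + 1000)/(δ₀ + 1000) = (-47.2 + 1000)/(-23.6 + 1000) = 952.8/976.4 = 0.975830
f = 0.975830^(1/0.0124) = exp(ln(0.975830)/0.0124) = exp(-0.02447/0.0124)
f = exp(-1.9732) = 0.1390

0.139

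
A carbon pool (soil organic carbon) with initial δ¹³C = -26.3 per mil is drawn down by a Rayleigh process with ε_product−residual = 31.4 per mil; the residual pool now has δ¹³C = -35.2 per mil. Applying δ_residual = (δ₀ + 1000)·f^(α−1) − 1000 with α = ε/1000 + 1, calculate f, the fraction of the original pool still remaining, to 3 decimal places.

α − 1 = ε/1000 = 0.0314
(δ_res + 1000)/(δ₀ + 1000) = (-35.2 + 1000)/(-26.3 + 1000) = 964.8/973.7 = 0.990860
f = 0.990860^(1/0.0314) = exp(ln(0.990860)/0.0314) = exp(-0.00918/0.0314)
f = exp(-0.2924) = 0.7464

0.746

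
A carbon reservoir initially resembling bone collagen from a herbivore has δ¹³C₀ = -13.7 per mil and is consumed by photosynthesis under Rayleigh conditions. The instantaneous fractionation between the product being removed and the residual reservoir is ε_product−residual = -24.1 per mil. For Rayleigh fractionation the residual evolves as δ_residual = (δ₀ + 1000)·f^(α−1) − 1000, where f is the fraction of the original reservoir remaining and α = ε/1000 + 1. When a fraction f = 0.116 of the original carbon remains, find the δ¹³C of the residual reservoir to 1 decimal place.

Rayleigh residual: δ_res = (δ₀ + 1000)·f^(α−1) − 1000
α = ε/1000 + 1 = 0.97590, so α − 1 = -0.02410
f^(α−1) = 0.116^(-0.02410) = 1.053287
δ_res = (-13.7 + 1000) × 1.053287 − 1000 = 1038.857 − 1000 = 38.86 per mil

38.9 per mil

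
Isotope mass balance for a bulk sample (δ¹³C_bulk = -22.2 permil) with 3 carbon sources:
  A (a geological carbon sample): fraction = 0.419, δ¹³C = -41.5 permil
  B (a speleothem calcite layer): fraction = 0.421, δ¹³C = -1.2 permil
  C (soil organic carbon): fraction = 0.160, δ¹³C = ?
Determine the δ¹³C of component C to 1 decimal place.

Isotope mass balance: δ_bulk = Σ fᵢ·δᵢ.
-22.2 = 0.419×(-41.5) + 0.421×(-1.2) + 0.160×δ_C
0.160·δ_C = -22.2 − (-17.894) = -4.306
δ_C = -4.306 / 0.160 = -26.91 permil

-26.9 permil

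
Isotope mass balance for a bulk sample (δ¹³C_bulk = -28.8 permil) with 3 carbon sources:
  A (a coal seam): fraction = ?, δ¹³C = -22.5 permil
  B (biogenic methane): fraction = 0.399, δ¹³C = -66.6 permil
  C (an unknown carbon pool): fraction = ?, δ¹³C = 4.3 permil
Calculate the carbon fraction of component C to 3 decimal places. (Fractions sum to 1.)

0.421

Let f_C and f_A be the unknown fractions; fractions sum to 1 so f_C + f_A = 0.601.
Mass balance: Σ fᵢ·δᵢ = δ_bulk ⇒ f_C·(4.3) + f_A·(-22.5) = -28.8 − (-26.573) = -2.227
Substitute f_A = 0.601 − f_C:
f_C·(4.3 − -22.5) = -2.227 − 0.601×(-22.5) = 11.296
f_C = 11.296 / 26.8 = 0.4215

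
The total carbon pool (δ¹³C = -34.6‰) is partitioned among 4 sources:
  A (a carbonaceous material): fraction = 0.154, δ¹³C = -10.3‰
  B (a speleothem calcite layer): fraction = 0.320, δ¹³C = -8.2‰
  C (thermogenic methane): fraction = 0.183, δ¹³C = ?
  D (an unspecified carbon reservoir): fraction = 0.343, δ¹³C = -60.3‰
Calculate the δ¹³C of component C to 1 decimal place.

Isotope mass balance: δ_bulk = Σ fᵢ·δᵢ.
-34.6 = 0.154×(-10.3) + 0.320×(-8.2) + 0.183×δ_C + 0.343×(-60.3)
0.183·δ_C = -34.6 − (-24.893) = -9.707
δ_C = -9.707 / 0.183 = -53.04‰

-53.0‰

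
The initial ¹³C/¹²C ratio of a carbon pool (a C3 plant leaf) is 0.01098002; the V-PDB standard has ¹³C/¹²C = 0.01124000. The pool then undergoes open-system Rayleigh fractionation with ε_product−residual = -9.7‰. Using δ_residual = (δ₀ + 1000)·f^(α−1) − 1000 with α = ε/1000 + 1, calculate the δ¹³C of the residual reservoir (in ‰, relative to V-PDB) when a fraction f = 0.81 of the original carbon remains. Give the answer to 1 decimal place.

-21.1‰

δ₀ = (0.01098002/0.01124000 − 1)×1000 = (0.976870 − 1)×1000 = -23.130‰
α − 1 = ε/1000 = -0.0097
f^(α−1) = 0.81^(-0.0097) = 1.002046
δ_res = (-23.130 + 1000) × 1.002046 − 1000 = 978.869 − 1000 = -21.13‰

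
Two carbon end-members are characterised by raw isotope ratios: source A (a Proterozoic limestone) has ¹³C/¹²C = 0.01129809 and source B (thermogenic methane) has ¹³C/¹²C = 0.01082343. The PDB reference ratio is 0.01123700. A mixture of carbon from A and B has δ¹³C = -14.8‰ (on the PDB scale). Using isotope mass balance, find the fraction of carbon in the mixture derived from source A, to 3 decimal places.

0.521

δ_A = (0.01129809/0.01123700 − 1)×1000 = (1.005437 − 1)×1000 = 5.437‰
δ_B = (0.01082343/0.01123700 − 1)×1000 = (0.963196 − 1)×1000 = -36.804‰
f_A = (δ_mix − δ_B)/(δ_A − δ_B) = (-14.8 − (-36.804))/(5.437 − (-36.804))
f_A = 22.004 / 42.241 = 0.5209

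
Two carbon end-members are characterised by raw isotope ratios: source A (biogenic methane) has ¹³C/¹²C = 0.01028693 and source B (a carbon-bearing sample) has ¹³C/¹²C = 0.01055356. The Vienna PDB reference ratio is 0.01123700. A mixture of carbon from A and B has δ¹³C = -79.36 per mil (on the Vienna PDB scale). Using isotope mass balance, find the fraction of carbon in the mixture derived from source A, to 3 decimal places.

δ_A = (0.01028693/0.01123700 − 1)×1000 = (0.915452 − 1)×1000 = -84.548 per mil
δ_B = (0.01055356/0.01123700 − 1)×1000 = (0.939179 − 1)×1000 = -60.821 per mil
f_A = (δ_mix − δ_B)/(δ_A − δ_B) = (-79.36 − (-60.821))/(-84.548 − (-60.821))
f_A = -18.539 / -23.728 = 0.7813

0.781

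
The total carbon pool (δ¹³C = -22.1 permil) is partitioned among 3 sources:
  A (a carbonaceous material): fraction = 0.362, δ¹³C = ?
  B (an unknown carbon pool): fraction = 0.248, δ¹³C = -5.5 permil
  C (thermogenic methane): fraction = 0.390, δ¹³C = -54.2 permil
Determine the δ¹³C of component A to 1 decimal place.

Isotope mass balance: δ_bulk = Σ fᵢ·δᵢ.
-22.1 = 0.362×δ_A + 0.248×(-5.5) + 0.390×(-54.2)
0.362·δ_A = -22.1 − (-22.502) = 0.402
δ_A = 0.402 / 0.362 = 1.11 permil

1.1 permil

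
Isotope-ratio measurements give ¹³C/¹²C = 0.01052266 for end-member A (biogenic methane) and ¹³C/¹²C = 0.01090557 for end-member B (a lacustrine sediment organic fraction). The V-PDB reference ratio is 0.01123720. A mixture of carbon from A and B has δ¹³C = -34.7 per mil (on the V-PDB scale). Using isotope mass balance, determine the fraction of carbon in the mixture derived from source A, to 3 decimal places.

0.152

δ_A = (0.01052266/0.01123720 − 1)×1000 = (0.936413 − 1)×1000 = -63.587 per mil
δ_B = (0.01090557/0.01123720 − 1)×1000 = (0.970488 − 1)×1000 = -29.512 per mil
f_A = (δ_mix − δ_B)/(δ_A − δ_B) = (-34.7 − (-29.512))/(-63.587 − (-29.512))
f_A = -5.188 / -34.075 = 0.1523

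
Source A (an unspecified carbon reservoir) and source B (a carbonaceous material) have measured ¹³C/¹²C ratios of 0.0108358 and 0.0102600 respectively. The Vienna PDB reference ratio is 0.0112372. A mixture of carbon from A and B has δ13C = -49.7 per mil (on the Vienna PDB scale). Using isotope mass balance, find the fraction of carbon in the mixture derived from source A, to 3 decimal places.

0.727

δ_A = (0.0108358/0.0112372 − 1)×1000 = (0.964279 − 1)×1000 = -35.721 per mil
δ_B = (0.0102600/0.0112372 − 1)×1000 = (0.913039 − 1)×1000 = -86.961 per mil
f_A = (δ_mix − δ_B)/(δ_A − δ_B) = (-49.7 − (-86.961))/(-35.721 − (-86.961))
f_A = 37.261 / 51.241 = 0.7272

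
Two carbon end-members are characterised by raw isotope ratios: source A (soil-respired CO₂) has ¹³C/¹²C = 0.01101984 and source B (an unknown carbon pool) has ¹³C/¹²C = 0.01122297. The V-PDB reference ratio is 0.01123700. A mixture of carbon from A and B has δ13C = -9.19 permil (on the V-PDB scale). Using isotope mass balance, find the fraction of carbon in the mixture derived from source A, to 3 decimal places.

δ_A = (0.01101984/0.01123700 − 1)×1000 = (0.980675 − 1)×1000 = -19.325 permil
δ_B = (0.01122297/0.01123700 − 1)×1000 = (0.998751 − 1)×1000 = -1.249 permil
f_A = (δ_mix − δ_B)/(δ_A − δ_B) = (-9.19 − (-1.249))/(-19.325 − (-1.249))
f_A = -7.941 / -18.077 = 0.4393

0.439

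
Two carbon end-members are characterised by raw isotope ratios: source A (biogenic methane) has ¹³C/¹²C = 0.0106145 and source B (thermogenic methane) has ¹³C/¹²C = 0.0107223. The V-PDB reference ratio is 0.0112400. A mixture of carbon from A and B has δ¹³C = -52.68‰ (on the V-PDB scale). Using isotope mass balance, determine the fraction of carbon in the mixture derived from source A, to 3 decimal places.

δ_A = (0.0106145/0.0112400 − 1)×1000 = (0.944351 − 1)×1000 = -55.649‰
δ_B = (0.0107223/0.0112400 − 1)×1000 = (0.953941 − 1)×1000 = -46.059‰
f_A = (δ_mix − δ_B)/(δ_A − δ_B) = (-52.68 − (-46.059))/(-55.649 − (-46.059))
f_A = -6.621 / -9.591 = 0.6904

0.690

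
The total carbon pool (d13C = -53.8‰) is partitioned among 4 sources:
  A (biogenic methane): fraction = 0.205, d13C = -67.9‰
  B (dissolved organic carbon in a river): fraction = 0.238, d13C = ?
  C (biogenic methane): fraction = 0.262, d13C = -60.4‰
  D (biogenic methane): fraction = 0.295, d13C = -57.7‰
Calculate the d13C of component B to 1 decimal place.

-29.6‰

Isotope mass balance: δ_bulk = Σ fᵢ·δᵢ.
-53.8 = 0.205×(-67.9) + 0.238×δ_B + 0.262×(-60.4) + 0.295×(-57.7)
0.238·δ_B = -53.8 − (-46.766) = -7.034
δ_B = -7.034 / 0.238 = -29.56‰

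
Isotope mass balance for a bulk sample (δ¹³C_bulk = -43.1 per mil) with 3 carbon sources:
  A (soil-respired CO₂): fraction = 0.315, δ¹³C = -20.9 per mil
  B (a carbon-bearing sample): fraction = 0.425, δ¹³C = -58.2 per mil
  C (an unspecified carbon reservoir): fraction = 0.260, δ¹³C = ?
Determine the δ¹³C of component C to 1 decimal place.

Isotope mass balance: δ_bulk = Σ fᵢ·δᵢ.
-43.1 = 0.315×(-20.9) + 0.425×(-58.2) + 0.260×δ_C
0.260·δ_C = -43.1 − (-31.319) = -11.782
δ_C = -11.782 / 0.260 = -45.31 per mil

-45.3 per mil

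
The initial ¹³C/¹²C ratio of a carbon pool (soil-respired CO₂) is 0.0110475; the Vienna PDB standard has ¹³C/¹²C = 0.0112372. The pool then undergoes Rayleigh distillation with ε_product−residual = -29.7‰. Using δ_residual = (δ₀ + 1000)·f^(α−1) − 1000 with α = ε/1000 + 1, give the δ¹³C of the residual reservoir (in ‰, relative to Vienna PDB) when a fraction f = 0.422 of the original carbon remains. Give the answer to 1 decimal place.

δ₀ = (0.0110475/0.0112372 − 1)×1000 = (0.983119 − 1)×1000 = -16.881‰
α − 1 = ε/1000 = -0.0297
f^(α−1) = 0.422^(-0.0297) = 1.025955
δ_res = (-16.881 + 1000) × 1.025955 − 1000 = 1008.635 − 1000 = 8.64‰

8.6‰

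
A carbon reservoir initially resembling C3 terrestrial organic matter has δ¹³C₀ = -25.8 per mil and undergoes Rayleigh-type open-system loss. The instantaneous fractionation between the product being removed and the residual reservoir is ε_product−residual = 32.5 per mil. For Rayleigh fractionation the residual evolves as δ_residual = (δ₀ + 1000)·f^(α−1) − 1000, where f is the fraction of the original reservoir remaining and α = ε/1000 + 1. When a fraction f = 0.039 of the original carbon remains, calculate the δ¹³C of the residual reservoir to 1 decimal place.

Rayleigh residual: δ_res = (δ₀ + 1000)·f^(α−1) − 1000
α = ε/1000 + 1 = 1.03250, so α − 1 = 0.03250
f^(α−1) = 0.039^(0.03250) = 0.899932
δ_res = (-25.8 + 1000) × 0.899932 − 1000 = 876.714 − 1000 = -123.29 per mil

-123.3 per mil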